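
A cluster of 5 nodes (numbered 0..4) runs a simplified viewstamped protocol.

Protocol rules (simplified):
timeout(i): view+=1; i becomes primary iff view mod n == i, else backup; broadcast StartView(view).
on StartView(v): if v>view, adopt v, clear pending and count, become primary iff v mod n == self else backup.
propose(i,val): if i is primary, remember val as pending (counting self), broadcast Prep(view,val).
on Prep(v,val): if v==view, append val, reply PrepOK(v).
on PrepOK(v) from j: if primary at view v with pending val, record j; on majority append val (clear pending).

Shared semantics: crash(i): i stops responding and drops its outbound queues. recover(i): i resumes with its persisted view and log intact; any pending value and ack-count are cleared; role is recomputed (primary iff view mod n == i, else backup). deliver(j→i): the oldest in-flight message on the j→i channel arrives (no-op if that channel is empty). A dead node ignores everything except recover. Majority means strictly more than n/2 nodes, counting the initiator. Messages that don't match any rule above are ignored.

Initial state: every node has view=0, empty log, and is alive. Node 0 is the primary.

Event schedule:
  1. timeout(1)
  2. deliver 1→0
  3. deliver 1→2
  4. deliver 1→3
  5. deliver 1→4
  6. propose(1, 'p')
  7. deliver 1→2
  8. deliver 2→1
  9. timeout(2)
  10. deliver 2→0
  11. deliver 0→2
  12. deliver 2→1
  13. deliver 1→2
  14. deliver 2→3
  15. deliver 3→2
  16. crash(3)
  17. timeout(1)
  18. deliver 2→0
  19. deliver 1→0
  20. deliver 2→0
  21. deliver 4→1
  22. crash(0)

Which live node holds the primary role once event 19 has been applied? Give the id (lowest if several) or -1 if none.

2

[1] timeout(1) → N1(prim v1 [-])
[2] deliver 1→0 → N0(back v1 [-])
[3] deliver 1→2 → N2(back v1 [-])
[4] deliver 1→3 → N3(back v1 [-])
[5] deliver 1→4 → N4(back v1 [-])
[6] propose(1,'p') → ∅
[7] deliver 1→2 → N2(back v1 [p])
[8] deliver 2→1 → ∅
[9] timeout(2) → N2(prim v2 [p])
[10] deliver 2→0 → N0(back v2 [-])
[11] deliver 0→2 → ∅
[12] deliver 2→1 → N1(back v2 [-])
[13] deliver 1→2 → ∅
[14] deliver 2→3 → N3(back v2 [-])
[15] deliver 3→2 → ∅
[16] crash(3) → N3(✗back v2 [-])
[17] timeout(1) → N1(back v3 [-])
[18] deliver 2→0 → ∅
[19] deliver 1→0 → ∅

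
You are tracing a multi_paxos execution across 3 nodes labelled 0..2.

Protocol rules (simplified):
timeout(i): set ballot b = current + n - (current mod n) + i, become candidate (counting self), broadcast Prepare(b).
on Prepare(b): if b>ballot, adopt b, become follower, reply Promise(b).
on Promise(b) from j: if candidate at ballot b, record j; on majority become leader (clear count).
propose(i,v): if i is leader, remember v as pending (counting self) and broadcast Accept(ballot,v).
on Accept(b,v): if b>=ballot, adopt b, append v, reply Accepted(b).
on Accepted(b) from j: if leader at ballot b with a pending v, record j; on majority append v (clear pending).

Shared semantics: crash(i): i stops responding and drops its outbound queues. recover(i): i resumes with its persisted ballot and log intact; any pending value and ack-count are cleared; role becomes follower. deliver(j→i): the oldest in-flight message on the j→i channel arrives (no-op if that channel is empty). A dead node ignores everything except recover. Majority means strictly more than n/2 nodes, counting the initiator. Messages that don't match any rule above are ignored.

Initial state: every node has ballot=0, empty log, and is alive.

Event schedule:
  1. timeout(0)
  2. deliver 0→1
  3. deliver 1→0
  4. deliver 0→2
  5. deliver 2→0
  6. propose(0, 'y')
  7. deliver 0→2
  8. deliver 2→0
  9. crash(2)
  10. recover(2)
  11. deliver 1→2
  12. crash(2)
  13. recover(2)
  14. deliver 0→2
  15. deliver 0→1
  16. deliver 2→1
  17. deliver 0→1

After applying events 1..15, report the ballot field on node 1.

3

e1 timeout(0): 0[cand,b=3,-]
e2 deliver 0→1: 1[foll,b=3,-]
e3 deliver 1→0: 0[lead,b=3,-]
e4 deliver 0→2: 2[foll,b=3,-]
e5 deliver 2→0: ·
e6 propose(0,'y'): ·
e7 deliver 0→2: 2[foll,b=3,y]
e8 deliver 2→0: 0[lead,b=3,y]
e9 crash(2): 2[✗foll,b=3,y]
e10 recover(2): 2[foll,b=3,y]
e11 deliver 1→2: ·
e12 crash(2): 2[✗foll,b=3,y]
e13 recover(2): 2[foll,b=3,y]
e14 deliver 0→2: ·
e15 deliver 0→1: 1[foll,b=3,y]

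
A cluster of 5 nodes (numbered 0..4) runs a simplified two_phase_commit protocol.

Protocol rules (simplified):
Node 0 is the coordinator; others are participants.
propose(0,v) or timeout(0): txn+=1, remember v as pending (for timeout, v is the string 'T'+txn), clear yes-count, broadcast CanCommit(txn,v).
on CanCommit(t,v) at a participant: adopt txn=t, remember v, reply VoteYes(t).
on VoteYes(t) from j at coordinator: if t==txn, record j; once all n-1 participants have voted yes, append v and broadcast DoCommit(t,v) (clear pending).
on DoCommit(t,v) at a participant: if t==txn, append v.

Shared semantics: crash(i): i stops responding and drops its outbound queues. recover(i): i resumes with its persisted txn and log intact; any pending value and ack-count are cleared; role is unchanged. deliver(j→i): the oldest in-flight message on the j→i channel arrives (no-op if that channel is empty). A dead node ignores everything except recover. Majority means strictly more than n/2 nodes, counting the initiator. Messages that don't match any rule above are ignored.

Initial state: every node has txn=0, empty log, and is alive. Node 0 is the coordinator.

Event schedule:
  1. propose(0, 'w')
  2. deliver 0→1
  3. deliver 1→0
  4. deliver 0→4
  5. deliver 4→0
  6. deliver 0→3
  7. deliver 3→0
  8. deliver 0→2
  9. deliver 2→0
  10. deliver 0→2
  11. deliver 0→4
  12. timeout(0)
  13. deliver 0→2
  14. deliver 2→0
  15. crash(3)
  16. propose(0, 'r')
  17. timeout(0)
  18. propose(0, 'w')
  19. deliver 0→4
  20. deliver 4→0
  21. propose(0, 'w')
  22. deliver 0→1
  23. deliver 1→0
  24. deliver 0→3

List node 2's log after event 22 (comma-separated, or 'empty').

after 1 — propose(0,'w'): n0:coor/t1/[-]
after 2 — deliver 0→1: n1:part/t1/[-]
after 3 — deliver 1→0: ·
after 4 — deliver 0→4: n4:part/t1/[-]
after 5 — deliver 4→0: ·
after 6 — deliver 0→3: n3:part/t1/[-]
after 7 — deliver 3→0: ·
after 8 — deliver 0→2: n2:part/t1/[-]
after 9 — deliver 2→0: n0:coor/t1/[w]
after 10 — deliver 0→2: n2:part/t1/[w]
after 11 — deliver 0→4: n4:part/t1/[w]
after 12 — timeout(0): n0:coor/t2/[w]
after 13 — deliver 0→2: n2:part/t2/[w]
after 14 — deliver 2→0: ·
after 15 — crash(3): n3:✗part/t1/[-]
after 16 — propose(0,'r'): n0:coor/t3/[w]
after 17 — timeout(0): n0:coor/t4/[w]
after 18 — propose(0,'w'): n0:coor/t5/[w]
after 19 — deliver 0→4: n4:part/t2/[w]
after 20 — deliver 4→0: ·
after 21 — propose(0,'w'): n0:coor/t6/[w]
after 22 — deliver 0→1: n1:part/t1/[w]

w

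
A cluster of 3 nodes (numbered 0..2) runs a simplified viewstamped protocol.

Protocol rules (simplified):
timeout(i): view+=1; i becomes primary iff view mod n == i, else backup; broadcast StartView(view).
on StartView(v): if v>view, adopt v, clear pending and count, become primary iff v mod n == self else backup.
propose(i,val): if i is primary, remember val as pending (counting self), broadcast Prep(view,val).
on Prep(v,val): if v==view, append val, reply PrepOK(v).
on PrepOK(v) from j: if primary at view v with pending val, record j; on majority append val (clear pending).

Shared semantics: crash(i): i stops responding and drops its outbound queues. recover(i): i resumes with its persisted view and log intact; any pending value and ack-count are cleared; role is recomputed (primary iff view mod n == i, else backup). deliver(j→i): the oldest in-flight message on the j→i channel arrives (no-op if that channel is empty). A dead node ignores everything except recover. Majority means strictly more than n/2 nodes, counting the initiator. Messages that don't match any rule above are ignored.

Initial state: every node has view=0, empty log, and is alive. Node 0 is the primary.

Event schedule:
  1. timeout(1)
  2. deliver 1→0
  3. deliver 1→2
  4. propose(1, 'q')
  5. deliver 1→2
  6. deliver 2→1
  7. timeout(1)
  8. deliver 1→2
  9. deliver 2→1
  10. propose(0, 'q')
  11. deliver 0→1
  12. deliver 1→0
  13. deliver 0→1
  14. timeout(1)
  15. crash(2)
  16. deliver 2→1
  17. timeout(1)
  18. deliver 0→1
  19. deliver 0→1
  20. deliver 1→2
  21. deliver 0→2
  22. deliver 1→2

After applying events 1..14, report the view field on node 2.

2

after 1 — timeout(1): n1:prim/v1/[-]
after 2 — deliver 1→0: n0:back/v1/[-]
after 3 — deliver 1→2: n2:back/v1/[-]
after 4 — propose(1,'q'): ·
after 5 — deliver 1→2: n2:back/v1/[q]
after 6 — deliver 2→1: n1:prim/v1/[q]
after 7 — timeout(1): n1:back/v2/[q]
after 8 — deliver 1→2: n2:prim/v2/[q]
after 9 — deliver 2→1: ·
after 10 — propose(0,'q'): ·
after 11 — deliver 0→1: ·
after 12 — deliver 1→0: n0:back/v1/[q]
after 13 — deliver 0→1: ·
after 14 — timeout(1): n1:back/v3/[q]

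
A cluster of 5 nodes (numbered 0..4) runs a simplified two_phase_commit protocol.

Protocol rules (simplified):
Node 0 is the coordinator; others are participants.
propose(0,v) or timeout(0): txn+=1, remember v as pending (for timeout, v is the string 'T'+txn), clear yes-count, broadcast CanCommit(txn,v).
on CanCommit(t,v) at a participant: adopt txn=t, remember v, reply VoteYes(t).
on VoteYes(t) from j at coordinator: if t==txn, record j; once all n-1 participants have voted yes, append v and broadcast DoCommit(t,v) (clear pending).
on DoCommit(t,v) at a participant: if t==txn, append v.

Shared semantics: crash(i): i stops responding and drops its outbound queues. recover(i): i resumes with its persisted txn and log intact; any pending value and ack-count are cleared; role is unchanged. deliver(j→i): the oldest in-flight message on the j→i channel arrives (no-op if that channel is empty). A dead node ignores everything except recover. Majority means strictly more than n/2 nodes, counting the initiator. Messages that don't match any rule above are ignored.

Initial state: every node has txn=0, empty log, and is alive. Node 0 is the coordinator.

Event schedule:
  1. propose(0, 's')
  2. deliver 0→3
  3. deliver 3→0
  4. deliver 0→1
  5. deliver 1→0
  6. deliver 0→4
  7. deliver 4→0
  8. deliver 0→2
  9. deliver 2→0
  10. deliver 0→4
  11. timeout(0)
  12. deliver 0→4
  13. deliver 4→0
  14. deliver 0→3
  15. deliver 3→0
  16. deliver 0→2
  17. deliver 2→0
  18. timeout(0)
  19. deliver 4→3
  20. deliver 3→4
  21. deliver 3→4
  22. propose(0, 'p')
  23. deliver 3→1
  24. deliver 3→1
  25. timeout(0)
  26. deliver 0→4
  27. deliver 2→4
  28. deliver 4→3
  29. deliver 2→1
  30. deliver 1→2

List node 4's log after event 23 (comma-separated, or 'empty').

e1 propose(0,'s'): 0[coor,t=1,-]
e2 deliver 0→3: 3[part,t=1,-]
e3 deliver 3→0: ·
e4 deliver 0→1: 1[part,t=1,-]
e5 deliver 1→0: ·
e6 deliver 0→4: 4[part,t=1,-]
e7 deliver 4→0: ·
e8 deliver 0→2: 2[part,t=1,-]
e9 deliver 2→0: 0[coor,t=1,s]
e10 deliver 0→4: 4[part,t=1,s]
e11 timeout(0): 0[coor,t=2,s]
e12 deliver 0→4: 4[part,t=2,s]
e13 deliver 4→0: ·
e14 deliver 0→3: 3[part,t=1,s]
e15 deliver 3→0: ·
e16 deliver 0→2: 2[part,t=1,s]
e17 deliver 2→0: ·
e18 timeout(0): 0[coor,t=3,s]
e19 deliver 4→3: ·
e20 deliver 3→4: ·
e21 deliver 3→4: ·
e22 propose(0,'p'): 0[coor,t=4,s]
e23 deliver 3→1: ·

s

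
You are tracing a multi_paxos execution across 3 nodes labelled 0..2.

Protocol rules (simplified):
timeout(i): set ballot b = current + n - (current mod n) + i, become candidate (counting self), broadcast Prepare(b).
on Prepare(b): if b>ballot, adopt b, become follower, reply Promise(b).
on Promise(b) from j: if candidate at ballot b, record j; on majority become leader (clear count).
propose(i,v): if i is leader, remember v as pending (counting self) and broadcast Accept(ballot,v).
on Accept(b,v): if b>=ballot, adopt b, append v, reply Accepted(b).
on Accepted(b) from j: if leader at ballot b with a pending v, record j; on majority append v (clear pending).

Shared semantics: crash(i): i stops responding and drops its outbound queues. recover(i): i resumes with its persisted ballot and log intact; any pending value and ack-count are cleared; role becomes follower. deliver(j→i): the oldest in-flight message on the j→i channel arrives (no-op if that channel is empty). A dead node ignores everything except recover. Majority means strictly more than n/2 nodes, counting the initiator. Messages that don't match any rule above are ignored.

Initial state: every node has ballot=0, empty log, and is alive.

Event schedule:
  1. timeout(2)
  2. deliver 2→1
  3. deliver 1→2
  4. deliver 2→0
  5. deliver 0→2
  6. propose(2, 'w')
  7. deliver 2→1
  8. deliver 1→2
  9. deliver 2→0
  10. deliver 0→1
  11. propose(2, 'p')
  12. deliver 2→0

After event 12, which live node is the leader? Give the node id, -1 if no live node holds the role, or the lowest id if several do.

2

after 1 — timeout(2): n2:cand/b5/[-]
after 2 — deliver 2→1: n1:foll/b5/[-]
after 3 — deliver 1→2: n2:lead/b5/[-]
after 4 — deliver 2→0: n0:foll/b5/[-]
after 5 — deliver 0→2: ·
after 6 — propose(2,'w'): ·
after 7 — deliver 2→1: n1:foll/b5/[w]
after 8 — deliver 1→2: n2:lead/b5/[w]
after 9 — deliver 2→0: n0:foll/b5/[w]
after 10 — deliver 0→1: ·
after 11 — propose(2,'p'): ·
after 12 — deliver 2→0: n0:foll/b5/[w,p]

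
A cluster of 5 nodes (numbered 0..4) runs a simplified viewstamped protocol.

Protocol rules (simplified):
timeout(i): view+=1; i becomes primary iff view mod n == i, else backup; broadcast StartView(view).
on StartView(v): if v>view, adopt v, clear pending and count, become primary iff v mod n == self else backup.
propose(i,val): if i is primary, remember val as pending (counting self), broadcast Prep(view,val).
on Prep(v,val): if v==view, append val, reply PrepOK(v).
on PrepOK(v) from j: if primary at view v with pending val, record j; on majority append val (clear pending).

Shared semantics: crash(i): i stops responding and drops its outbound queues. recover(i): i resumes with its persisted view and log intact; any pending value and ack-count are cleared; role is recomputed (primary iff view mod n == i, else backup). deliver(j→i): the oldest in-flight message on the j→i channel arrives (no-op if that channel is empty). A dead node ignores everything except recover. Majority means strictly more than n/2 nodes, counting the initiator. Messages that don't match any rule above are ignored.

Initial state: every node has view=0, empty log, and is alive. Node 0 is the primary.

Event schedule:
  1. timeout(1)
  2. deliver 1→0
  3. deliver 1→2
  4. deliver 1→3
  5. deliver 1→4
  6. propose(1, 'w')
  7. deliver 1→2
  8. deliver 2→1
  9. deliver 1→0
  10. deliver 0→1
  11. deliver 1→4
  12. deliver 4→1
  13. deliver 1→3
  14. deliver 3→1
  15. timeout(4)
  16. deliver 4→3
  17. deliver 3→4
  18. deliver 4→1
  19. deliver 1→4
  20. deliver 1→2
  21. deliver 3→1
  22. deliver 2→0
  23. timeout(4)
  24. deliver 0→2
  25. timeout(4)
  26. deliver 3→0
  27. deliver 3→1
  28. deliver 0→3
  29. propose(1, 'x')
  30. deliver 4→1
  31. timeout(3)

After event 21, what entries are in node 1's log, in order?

step 1 timeout(1): 1={prim,v=1,log=-}
step 2 deliver 1→0: 0={back,v=1,log=-}
step 3 deliver 1→2: 2={back,v=1,log=-}
step 4 deliver 1→3: 3={back,v=1,log=-}
step 5 deliver 1→4: 4={back,v=1,log=-}
step 6 propose(1,'w'): —
step 7 deliver 1→2: 2={back,v=1,log=w}
step 8 deliver 2→1: —
step 9 deliver 1→0: 0={back,v=1,log=w}
step 10 deliver 0→1: 1={prim,v=1,log=w}
step 11 deliver 1→4: 4={back,v=1,log=w}
step 12 deliver 4→1: —
step 13 deliver 1→3: 3={back,v=1,log=w}
step 14 deliver 3→1: —
step 15 timeout(4): 4={back,v=2,log=w}
step 16 deliver 4→3: 3={back,v=2,log=w}
step 17 deliver 3→4: —
step 18 deliver 4→1: 1={back,v=2,log=w}
step 19 deliver 1→4: —
step 20 deliver 1→2: —
step 21 deliver 3→1: —

w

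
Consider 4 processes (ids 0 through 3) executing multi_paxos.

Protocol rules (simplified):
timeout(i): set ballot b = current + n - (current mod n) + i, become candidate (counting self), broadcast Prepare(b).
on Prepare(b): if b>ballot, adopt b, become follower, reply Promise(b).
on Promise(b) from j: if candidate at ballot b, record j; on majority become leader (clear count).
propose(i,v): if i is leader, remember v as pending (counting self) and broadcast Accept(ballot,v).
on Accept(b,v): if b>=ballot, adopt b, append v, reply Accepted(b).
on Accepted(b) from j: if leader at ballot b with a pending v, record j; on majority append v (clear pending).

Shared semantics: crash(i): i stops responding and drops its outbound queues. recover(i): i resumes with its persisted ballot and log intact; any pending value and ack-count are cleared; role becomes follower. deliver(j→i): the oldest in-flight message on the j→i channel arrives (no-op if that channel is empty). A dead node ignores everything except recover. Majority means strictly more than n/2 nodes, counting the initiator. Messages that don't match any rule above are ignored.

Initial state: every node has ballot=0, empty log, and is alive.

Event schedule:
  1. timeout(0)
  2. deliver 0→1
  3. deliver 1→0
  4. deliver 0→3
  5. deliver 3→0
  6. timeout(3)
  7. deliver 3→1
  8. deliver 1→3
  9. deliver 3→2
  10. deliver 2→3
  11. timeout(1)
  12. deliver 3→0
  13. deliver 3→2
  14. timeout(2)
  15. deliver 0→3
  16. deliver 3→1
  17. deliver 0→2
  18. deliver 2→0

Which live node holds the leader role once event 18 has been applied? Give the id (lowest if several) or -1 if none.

after 1 — timeout(0): n0:cand/b4/[-]
after 2 — deliver 0→1: n1:foll/b4/[-]
after 3 — deliver 1→0: ·
after 4 — deliver 0→3: n3:foll/b4/[-]
after 5 — deliver 3→0: n0:lead/b4/[-]
after 6 — timeout(3): n3:cand/b11/[-]
after 7 — deliver 3→1: n1:foll/b11/[-]
after 8 — deliver 1→3: ·
after 9 — deliver 3→2: n2:foll/b11/[-]
after 10 — deliver 2→3: n3:lead/b11/[-]
after 11 — timeout(1): n1:cand/b13/[-]
after 12 — deliver 3→0: n0:foll/b11/[-]
after 13 — deliver 3→2: ·
after 14 — timeout(2): n2:cand/b14/[-]
after 15 — deliver 0→3: ·
after 16 — deliver 3→1: ·
after 17 — deliver 0→2: ·
after 18 — deliver 2→0: n0:foll/b14/[-]

3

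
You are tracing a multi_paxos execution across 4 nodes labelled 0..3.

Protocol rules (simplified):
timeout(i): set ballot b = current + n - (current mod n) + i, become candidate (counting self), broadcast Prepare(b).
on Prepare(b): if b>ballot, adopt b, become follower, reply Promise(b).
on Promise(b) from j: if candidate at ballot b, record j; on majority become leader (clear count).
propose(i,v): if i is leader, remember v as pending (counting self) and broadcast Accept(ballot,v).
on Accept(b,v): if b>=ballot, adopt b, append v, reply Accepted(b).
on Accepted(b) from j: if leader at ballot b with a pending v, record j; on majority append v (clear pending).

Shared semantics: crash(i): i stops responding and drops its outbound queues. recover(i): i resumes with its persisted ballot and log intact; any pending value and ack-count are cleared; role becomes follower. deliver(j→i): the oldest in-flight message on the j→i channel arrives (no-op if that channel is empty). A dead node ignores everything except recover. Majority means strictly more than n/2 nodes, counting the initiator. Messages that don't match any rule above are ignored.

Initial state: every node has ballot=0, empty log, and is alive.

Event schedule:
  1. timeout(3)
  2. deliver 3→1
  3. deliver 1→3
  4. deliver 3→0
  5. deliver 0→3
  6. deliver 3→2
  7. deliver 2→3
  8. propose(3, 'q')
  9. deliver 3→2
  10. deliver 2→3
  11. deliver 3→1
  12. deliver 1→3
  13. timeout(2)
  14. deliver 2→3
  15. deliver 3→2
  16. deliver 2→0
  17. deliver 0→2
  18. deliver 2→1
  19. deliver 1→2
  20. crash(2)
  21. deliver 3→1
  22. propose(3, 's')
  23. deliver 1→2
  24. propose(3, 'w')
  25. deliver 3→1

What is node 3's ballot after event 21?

after 1 — timeout(3): n3:cand/b7/[-]
after 2 — deliver 3→1: n1:foll/b7/[-]
after 3 — deliver 1→3: ·
after 4 — deliver 3→0: n0:foll/b7/[-]
after 5 — deliver 0→3: n3:lead/b7/[-]
after 6 — deliver 3→2: n2:foll/b7/[-]
after 7 — deliver 2→3: ·
after 8 — propose(3,'q'): ·
after 9 — deliver 3→2: n2:foll/b7/[q]
after 10 — deliver 2→3: ·
after 11 — deliver 3→1: n1:foll/b7/[q]
after 12 — deliver 1→3: n3:lead/b7/[q]
after 13 — timeout(2): n2:cand/b10/[q]
after 14 — deliver 2→3: n3:foll/b10/[q]
after 15 — deliver 3→2: ·
after 16 — deliver 2→0: n0:foll/b10/[-]
after 17 — deliver 0→2: n2:lead/b10/[q]
after 18 — deliver 2→1: n1:foll/b10/[q]
after 19 — deliver 1→2: ·
after 20 — crash(2): n2:✗lead/b10/[q]
after 21 — deliver 3→1: ·

10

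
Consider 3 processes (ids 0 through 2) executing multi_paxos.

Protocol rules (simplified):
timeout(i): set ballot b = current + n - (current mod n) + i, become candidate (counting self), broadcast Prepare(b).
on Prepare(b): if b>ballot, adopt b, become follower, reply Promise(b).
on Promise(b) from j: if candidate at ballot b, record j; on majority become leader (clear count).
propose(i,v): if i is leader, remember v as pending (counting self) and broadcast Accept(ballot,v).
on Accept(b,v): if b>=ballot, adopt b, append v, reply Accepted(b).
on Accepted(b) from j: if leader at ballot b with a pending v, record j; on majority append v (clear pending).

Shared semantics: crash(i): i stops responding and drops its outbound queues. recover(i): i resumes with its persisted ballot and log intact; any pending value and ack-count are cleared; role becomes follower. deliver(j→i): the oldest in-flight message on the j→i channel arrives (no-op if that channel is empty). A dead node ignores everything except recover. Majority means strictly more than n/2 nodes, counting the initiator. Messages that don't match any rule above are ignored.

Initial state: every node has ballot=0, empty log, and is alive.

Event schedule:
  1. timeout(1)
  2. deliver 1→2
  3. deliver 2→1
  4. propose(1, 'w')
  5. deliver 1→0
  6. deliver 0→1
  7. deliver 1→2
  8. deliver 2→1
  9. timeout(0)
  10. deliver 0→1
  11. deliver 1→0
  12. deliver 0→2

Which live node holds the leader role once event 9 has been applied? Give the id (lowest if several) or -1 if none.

[1] timeout(1) → N1(cand b4 [-])
[2] deliver 1→2 → N2(foll b4 [-])
[3] deliver 2→1 → N1(lead b4 [-])
[4] propose(1,'w') → ∅
[5] deliver 1→0 → N0(foll b4 [-])
[6] deliver 0→1 → ∅
[7] deliver 1→2 → N2(foll b4 [w])
[8] deliver 2→1 → N1(lead b4 [w])
[9] timeout(0) → N0(cand b6 [-])

1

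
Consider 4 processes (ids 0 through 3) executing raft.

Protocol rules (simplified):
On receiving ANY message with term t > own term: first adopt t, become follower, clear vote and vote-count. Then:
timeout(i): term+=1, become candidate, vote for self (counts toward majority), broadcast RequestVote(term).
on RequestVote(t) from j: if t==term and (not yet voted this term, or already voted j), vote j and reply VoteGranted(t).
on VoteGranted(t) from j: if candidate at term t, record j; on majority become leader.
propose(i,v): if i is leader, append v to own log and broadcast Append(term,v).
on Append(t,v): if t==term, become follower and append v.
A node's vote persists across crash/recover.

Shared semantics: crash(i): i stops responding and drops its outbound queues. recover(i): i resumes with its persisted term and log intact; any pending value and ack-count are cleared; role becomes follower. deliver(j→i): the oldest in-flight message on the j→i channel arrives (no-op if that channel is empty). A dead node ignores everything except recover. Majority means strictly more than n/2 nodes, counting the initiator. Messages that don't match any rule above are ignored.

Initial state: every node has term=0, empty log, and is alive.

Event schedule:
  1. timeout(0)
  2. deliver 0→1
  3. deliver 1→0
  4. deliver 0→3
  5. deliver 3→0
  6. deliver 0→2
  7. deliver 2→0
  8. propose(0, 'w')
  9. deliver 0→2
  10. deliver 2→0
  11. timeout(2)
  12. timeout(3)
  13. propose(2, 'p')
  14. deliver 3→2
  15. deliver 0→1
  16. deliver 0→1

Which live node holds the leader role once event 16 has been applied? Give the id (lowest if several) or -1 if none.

1. timeout(0):  <0:cand t1 ->
2. deliver 0→1:  <1:foll t1 ->
3. deliver 1→0:  nop
4. deliver 0→3:  <3:foll t1 ->
5. deliver 3→0:  <0:lead t1 ->
6. deliver 0→2:  <2:foll t1 ->
7. deliver 2→0:  nop
8. propose(0,'w'):  <0:lead t1 w>
9. deliver 0→2:  <2:foll t1 w>
10. deliver 2→0:  nop
11. timeout(2):  <2:cand t2 w>
12. timeout(3):  <3:cand t2 ->
13. propose(2,'p'):  nop
14. deliver 3→2:  nop
15. deliver 0→1:  <1:foll t1 w>
16. deliver 0→1:  nop

0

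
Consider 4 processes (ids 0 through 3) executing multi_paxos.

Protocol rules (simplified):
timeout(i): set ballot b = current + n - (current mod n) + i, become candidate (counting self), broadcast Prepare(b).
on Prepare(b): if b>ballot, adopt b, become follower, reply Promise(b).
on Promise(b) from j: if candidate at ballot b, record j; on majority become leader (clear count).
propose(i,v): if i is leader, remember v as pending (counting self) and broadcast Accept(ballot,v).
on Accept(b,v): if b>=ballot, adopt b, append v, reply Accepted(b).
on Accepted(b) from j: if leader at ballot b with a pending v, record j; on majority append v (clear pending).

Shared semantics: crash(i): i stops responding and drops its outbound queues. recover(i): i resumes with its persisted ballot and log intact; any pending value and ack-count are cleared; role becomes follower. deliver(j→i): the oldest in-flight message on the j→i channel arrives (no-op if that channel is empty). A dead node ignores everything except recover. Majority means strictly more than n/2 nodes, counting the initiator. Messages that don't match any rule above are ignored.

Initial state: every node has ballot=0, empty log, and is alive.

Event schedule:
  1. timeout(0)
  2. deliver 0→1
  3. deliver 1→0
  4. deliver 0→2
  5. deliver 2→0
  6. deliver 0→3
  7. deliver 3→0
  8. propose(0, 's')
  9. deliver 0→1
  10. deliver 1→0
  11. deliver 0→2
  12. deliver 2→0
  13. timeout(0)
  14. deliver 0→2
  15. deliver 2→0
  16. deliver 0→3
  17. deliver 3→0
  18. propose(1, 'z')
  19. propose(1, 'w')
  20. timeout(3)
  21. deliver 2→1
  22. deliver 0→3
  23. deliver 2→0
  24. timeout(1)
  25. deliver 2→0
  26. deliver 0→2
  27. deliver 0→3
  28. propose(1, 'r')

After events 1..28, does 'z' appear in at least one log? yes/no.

no

after 1 — timeout(0): n0:cand/b4/[-]
after 2 — deliver 0→1: n1:foll/b4/[-]
after 3 — deliver 1→0: ·
after 4 — deliver 0→2: n2:foll/b4/[-]
after 5 — deliver 2→0: n0:lead/b4/[-]
after 6 — deliver 0→3: n3:foll/b4/[-]
after 7 — deliver 3→0: ·
after 8 — propose(0,'s'): ·
after 9 — deliver 0→1: n1:foll/b4/[s]
after 10 — deliver 1→0: ·
after 11 — deliver 0→2: n2:foll/b4/[s]
after 12 — deliver 2→0: n0:lead/b4/[s]
after 13 — timeout(0): n0:cand/b8/[s]
after 14 — deliver 0→2: n2:foll/b8/[s]
after 15 — deliver 2→0: ·
after 16 — deliver 0→3: n3:foll/b4/[s]
after 17 — deliver 3→0: ·
after 18 — propose(1,'z'): ·
after 19 — propose(1,'w'): ·
after 20 — timeout(3): n3:cand/b11/[s]
after 21 — deliver 2→1: ·
after 22 — deliver 0→3: ·
after 23 — deliver 2→0: ·
after 24 — timeout(1): n1:cand/b9/[s]
after 25 — deliver 2→0: ·
after 26 — deliver 0→2: ·
after 27 — deliver 0→3: ·
after 28 — propose(1,'r'): ·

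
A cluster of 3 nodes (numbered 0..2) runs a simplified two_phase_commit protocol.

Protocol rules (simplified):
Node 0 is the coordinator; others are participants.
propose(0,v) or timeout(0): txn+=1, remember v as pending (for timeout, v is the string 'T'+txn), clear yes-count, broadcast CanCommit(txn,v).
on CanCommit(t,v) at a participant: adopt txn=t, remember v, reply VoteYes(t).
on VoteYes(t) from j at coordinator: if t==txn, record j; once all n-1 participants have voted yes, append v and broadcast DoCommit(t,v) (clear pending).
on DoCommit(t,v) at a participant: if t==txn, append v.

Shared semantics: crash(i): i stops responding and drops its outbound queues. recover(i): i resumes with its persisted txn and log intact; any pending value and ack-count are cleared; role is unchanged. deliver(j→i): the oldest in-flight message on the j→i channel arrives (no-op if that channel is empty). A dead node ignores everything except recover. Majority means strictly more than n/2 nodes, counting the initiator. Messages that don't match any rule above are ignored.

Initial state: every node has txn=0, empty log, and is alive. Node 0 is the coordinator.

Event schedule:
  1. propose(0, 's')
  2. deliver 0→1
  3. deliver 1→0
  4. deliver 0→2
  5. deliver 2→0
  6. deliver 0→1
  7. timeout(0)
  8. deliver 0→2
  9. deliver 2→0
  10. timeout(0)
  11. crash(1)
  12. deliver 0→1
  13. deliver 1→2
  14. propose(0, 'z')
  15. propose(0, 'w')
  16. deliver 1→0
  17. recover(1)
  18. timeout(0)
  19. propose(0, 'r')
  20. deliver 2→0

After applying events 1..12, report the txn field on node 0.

e1 propose(0,'s'): 0[coor,t=1,-]
e2 deliver 0→1: 1[part,t=1,-]
e3 deliver 1→0: ·
e4 deliver 0→2: 2[part,t=1,-]
e5 deliver 2→0: 0[coor,t=1,s]
e6 deliver 0→1: 1[part,t=1,s]
e7 timeout(0): 0[coor,t=2,s]
e8 deliver 0→2: 2[part,t=1,s]
e9 deliver 2→0: ·
e10 timeout(0): 0[coor,t=3,s]
e11 crash(1): 1[✗part,t=1,s]
e12 deliver 0→1: ·

3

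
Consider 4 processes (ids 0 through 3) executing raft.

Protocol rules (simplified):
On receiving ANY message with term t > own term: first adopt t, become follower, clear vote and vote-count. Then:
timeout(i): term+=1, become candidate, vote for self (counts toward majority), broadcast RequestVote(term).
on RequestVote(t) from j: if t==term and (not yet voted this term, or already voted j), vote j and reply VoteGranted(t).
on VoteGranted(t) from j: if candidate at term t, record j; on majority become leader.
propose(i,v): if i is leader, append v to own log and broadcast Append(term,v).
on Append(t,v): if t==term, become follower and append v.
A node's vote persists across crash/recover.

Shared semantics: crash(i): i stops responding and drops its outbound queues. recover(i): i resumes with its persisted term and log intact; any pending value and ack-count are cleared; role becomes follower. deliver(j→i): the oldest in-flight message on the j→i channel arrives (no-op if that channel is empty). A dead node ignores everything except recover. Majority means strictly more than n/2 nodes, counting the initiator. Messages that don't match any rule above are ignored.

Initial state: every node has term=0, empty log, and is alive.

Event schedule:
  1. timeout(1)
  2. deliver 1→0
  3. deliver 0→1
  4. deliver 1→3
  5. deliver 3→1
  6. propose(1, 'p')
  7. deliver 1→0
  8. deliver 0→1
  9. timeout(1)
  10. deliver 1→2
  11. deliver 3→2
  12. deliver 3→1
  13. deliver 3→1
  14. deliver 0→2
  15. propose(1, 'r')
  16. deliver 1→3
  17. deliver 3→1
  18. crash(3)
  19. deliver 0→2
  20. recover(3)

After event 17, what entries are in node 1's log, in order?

step 1 timeout(1): 1={cand,t=1,log=-}
step 2 deliver 1→0: 0={foll,t=1,log=-}
step 3 deliver 0→1: —
step 4 deliver 1→3: 3={foll,t=1,log=-}
step 5 deliver 3→1: 1={lead,t=1,log=-}
step 6 propose(1,'p'): 1={lead,t=1,log=p}
step 7 deliver 1→0: 0={foll,t=1,log=p}
step 8 deliver 0→1: —
step 9 timeout(1): 1={cand,t=2,log=p}
step 10 deliver 1→2: 2={foll,t=1,log=-}
step 11 deliver 3→2: —
step 12 deliver 3→1: —
step 13 deliver 3→1: —
step 14 deliver 0→2: —
step 15 propose(1,'r'): —
step 16 deliver 1→3: 3={foll,t=1,log=p}
step 17 deliver 3→1: —

p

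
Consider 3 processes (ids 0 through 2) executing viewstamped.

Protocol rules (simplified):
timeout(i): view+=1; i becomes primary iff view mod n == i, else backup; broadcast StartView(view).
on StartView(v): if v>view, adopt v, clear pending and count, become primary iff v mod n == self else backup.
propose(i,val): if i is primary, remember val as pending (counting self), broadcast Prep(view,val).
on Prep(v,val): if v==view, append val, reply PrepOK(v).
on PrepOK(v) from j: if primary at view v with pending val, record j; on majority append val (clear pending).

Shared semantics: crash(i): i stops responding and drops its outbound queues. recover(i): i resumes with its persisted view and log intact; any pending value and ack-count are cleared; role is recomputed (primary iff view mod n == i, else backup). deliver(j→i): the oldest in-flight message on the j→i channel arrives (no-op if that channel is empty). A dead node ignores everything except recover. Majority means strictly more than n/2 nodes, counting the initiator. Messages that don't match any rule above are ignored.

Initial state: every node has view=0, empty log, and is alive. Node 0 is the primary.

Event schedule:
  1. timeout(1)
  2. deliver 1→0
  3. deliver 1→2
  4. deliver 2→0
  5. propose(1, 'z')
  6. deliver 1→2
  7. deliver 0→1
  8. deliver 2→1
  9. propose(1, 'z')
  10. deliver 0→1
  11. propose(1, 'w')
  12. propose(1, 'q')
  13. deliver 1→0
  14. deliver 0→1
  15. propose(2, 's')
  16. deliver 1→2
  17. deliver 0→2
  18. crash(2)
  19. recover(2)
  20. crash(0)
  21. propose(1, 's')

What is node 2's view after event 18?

1. timeout(1):  <1:prim v1 ->
2. deliver 1→0:  <0:back v1 ->
3. deliver 1→2:  <2:back v1 ->
4. deliver 2→0:  nop
5. propose(1,'z'):  nop
6. deliver 1→2:  <2:back v1 z>
7. deliver 0→1:  nop
8. deliver 2→1:  <1:prim v1 z>
9. propose(1,'z'):  nop
10. deliver 0→1:  nop
11. propose(1,'w'):  nop
12. propose(1,'q'):  nop
13. deliver 1→0:  <0:back v1 z>
14. deliver 0→1:  <1:prim v1 z,q>
15. propose(2,'s'):  nop
16. deliver 1→2:  <2:back v1 z,z>
17. deliver 0→2:  nop
18. crash(2):  <2:✗back v1 z,z>

1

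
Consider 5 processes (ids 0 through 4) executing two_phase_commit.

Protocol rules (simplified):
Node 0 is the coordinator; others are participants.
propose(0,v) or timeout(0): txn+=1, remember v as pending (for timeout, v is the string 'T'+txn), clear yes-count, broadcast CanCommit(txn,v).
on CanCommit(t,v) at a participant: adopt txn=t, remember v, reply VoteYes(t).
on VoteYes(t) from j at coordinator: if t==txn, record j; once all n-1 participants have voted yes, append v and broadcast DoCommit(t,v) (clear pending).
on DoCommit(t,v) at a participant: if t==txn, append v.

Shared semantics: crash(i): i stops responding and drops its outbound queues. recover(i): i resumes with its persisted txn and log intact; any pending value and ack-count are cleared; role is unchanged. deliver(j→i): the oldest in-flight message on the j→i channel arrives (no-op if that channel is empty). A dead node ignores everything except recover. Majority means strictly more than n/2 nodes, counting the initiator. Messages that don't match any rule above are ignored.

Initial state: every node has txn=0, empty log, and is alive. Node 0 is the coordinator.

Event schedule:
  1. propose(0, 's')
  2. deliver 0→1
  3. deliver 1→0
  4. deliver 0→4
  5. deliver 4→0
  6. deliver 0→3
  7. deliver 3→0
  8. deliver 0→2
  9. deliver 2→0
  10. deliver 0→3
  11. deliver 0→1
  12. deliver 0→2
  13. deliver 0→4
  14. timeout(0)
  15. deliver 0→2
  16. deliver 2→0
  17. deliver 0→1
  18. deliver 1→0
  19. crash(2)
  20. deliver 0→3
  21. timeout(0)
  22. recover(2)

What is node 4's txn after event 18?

[1] propose(0,'s') → N0(coor t1 [-])
[2] deliver 0→1 → N1(part t1 [-])
[3] deliver 1→0 → ∅
[4] deliver 0→4 → N4(part t1 [-])
[5] deliver 4→0 → ∅
[6] deliver 0→3 → N3(part t1 [-])
[7] deliver 3→0 → ∅
[8] deliver 0→2 → N2(part t1 [-])
[9] deliver 2→0 → N0(coor t1 [s])
[10] deliver 0→3 → N3(part t1 [s])
[11] deliver 0→1 → N1(part t1 [s])
[12] deliver 0→2 → N2(part t1 [s])
[13] deliver 0→4 → N4(part t1 [s])
[14] timeout(0) → N0(coor t2 [s])
[15] deliver 0→2 → N2(part t2 [s])
[16] deliver 2→0 → ∅
[17] deliver 0→1 → N1(part t2 [s])
[18] deliver 1→0 → ∅

1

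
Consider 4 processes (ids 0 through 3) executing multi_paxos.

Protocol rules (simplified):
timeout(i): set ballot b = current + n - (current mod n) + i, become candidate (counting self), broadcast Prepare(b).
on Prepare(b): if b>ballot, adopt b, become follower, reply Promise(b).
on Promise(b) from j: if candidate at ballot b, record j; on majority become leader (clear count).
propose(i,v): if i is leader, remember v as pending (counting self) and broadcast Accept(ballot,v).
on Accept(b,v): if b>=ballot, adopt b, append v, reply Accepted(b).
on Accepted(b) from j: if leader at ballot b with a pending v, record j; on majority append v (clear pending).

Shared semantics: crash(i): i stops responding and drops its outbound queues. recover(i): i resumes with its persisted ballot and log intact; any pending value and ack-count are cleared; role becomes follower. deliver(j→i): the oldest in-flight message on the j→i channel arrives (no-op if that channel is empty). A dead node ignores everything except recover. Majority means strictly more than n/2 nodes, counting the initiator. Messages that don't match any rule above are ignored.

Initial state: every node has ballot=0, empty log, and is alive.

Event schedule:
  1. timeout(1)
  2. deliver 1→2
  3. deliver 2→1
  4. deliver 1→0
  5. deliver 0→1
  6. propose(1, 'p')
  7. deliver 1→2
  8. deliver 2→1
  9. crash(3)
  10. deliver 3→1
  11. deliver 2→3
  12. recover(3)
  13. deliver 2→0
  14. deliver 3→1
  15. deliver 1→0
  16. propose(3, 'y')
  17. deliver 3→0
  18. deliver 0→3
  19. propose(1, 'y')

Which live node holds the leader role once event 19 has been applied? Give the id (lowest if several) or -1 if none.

1

e1 timeout(1): 1[cand,b=5,-]
e2 deliver 1→2: 2[foll,b=5,-]
e3 deliver 2→1: ·
e4 deliver 1→0: 0[foll,b=5,-]
e5 deliver 0→1: 1[lead,b=5,-]
e6 propose(1,'p'): ·
e7 deliver 1→2: 2[foll,b=5,p]
e8 deliver 2→1: ·
e9 crash(3): 3[✗foll,b=0,-]
e10 deliver 3→1: ·
e11 deliver 2→3: ·
e12 recover(3): 3[foll,b=0,-]
e13 deliver 2→0: ·
e14 deliver 3→1: ·
e15 deliver 1→0: 0[foll,b=5,p]
e16 propose(3,'y'): ·
e17 deliver 3→0: ·
e18 deliver 0→3: ·
e19 propose(1,'y'): ·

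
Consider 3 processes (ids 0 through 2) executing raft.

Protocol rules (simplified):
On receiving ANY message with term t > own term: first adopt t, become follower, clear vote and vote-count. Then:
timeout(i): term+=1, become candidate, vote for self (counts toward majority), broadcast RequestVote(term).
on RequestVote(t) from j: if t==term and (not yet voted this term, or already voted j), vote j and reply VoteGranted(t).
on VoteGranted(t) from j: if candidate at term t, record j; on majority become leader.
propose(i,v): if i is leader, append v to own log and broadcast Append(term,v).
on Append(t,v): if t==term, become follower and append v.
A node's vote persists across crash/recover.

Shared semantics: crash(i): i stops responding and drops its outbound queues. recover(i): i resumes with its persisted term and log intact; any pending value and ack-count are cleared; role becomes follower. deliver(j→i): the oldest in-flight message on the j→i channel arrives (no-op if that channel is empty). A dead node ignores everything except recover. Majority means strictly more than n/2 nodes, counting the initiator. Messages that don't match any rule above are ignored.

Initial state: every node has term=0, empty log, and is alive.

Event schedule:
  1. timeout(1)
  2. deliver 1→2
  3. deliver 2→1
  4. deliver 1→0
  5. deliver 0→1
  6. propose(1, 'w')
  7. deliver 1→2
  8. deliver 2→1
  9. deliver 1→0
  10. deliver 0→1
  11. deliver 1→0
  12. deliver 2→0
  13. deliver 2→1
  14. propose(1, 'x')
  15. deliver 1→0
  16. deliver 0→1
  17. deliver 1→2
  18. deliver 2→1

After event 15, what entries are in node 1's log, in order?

w,x

1. timeout(1):  <1:cand t1 ->
2. deliver 1→2:  <2:foll t1 ->
3. deliver 2→1:  <1:lead t1 ->
4. deliver 1→0:  <0:foll t1 ->
5. deliver 0→1:  nop
6. propose(1,'w'):  <1:lead t1 w>
7. deliver 1→2:  <2:foll t1 w>
8. deliver 2→1:  nop
9. deliver 1→0:  <0:foll t1 w>
10. deliver 0→1:  nop
11. deliver 1→0:  nop
12. deliver 2→0:  nop
13. deliver 2→1:  nop
14. propose(1,'x'):  <1:lead t1 w,x>
15. deliver 1→0:  <0:foll t1 w,x>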